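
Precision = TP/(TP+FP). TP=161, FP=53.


Precision = TP/(TP+FP)
= 161/(161+53)
= 161/214 = 75.23%

75.23%


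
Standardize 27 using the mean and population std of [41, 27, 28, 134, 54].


μ = 56.8, σ = 39.8367
z = (27 - 56.8)/39.8367 = -0.7481

-0.7481


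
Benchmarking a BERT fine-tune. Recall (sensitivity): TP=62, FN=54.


Recall = TP/(TP+FN)
= 62/(62+54)
= 62/116 = 53.45%

53.45%


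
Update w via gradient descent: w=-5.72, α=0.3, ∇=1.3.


w_new = w - α·∇
= -5.72 - 0.3·1.3
= -5.72 - 0.39
= -6.11

-6.11


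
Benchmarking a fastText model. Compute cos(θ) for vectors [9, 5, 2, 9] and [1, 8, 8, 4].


A·B = 9·1 + 5·8 + 2·8 + 9·4 = 101
‖A‖ = √191 = 13.8203, ‖B‖ = √145 = 12.0416
cos = 101/(√191·√145) = 101/√27695 = 0.6069

0.6069


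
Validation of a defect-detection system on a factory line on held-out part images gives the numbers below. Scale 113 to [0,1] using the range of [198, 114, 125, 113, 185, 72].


min=72, max=198
(113-72)/(198-72) = 41/126 = 0.3254

0.3254


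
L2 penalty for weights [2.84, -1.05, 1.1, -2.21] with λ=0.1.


‖w‖₂² = (2.84)² + (-1.05)² + (1.1)² + (-2.21)²
     = 8.0656 + 1.1025 + 1.21 + 4.8841
     = 15.2622
λ·‖w‖₂² = 0.1·15.2622 = 1.52622

1.52622


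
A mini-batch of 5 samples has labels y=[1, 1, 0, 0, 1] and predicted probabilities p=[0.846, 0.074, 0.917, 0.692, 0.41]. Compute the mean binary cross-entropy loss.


L[0] = -ln(0.846) = 0.1672
L[1] = -ln(0.074) = 2.6037
L[2] = -ln(1-0.917) = -ln(0.083) = 2.4889
L[3] = -ln(1-0.692) = -ln(0.308) = 1.1777
L[4] = -ln(0.41) = 0.8916
mean = (0.1672 + 2.6037 + 2.4889 + 1.1777 + 0.8916)/5 = 1.4658

1.4658


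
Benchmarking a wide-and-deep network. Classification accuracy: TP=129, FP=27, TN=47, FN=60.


Accuracy = (TP+TN)/(TP+TN+FP+FN)
= (129+47)/(263)
= 176/263 = 66.92%

66.92%


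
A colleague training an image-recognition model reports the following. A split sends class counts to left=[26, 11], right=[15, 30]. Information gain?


Parent = [41, 41], H_parent = 1
H_left = 0.878 (n=37), H_right = 0.9183 (n=45)
H_children = (37/82)·0.878 + (45/82)·0.9183 = 0.9001
IG = 1 - 0.9001 = 0.0999

0.0999


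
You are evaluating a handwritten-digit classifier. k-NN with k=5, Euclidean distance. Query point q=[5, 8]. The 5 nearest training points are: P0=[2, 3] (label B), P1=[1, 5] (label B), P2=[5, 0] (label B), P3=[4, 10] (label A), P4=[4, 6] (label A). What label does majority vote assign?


d(q,P0) = 5.831  (label B)
d(q,P1) = 5.0  (label B)
d(q,P2) = 8.0  (label B)
d(q,P3) = 2.2361  (label A)
d(q,P4) = 2.2361  (label A)
Votes: A=2, B=3
Majority → B

B


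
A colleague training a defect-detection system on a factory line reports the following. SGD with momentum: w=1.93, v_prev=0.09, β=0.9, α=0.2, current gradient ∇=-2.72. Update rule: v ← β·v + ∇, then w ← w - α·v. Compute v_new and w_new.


v_new = 0.9·0.09 - 2.72 = 0.081 - 2.72 = -2.639
w_new = 1.93 - 0.2·-2.639 = 1.93 + 0.5278 = 2.4578

v_new=-2.639, w_new=2.4578


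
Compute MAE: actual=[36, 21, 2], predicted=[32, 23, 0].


Absolute errors: |36-32|=4, |21-23|=2, |2-0|=2
Sum = 8
MAE = 8/3 = 8/3

8/3


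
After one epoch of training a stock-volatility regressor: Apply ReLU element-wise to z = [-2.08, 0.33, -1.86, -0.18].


ReLU(-2.08) = max(0, -2.08) = 0.0
ReLU(0.33) = max(0, 0.33) = 0.33
ReLU(-1.86) = max(0, -1.86) = 0.0
ReLU(-0.18) = max(0, -0.18) = 0.0
result = [0.0, 0.33, 0.0, 0.0]

[0.0, 0.33, 0.0, 0.0]


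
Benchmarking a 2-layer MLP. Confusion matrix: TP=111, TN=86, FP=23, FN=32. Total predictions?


Total = TP + TN + FP + FN
= 111 + 86 + 23 + 32
= 252
(Predicted positive: 134, predicted negative: 118)

252


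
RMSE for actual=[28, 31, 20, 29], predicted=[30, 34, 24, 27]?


MSE = 33/4 = 8.25
RMSE = √(33/4) = 2.8723

2.8723


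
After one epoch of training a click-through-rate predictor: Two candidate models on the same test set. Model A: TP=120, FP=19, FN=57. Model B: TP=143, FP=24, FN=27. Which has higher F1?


Model A: P=120/139=0.8633, R=120/177=0.678, F1=2PR/(P+R)=2TP/(2TP+FP+FN)=240/316=0.7595
Model B: P=143/167=0.8563, R=143/170=0.8412, F1=2PR/(P+R)=2TP/(2TP+FP+FN)=286/337=0.8487
0.7595 < 0.8487 → Model B

Model B


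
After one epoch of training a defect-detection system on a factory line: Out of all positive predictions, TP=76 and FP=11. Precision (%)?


Precision = TP/(TP+FP)
= 76/(76+11)
= 76/87 = 87.36%

87.36%


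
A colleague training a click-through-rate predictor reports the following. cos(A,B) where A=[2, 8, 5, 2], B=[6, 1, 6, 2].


A·B = 2·6 + 8·1 + 5·6 + 2·2 = 54
‖A‖ = √97 = 9.8489, ‖B‖ = √77 = 8.775
cos = 54/(√97·√77) = 54/√7469 = 0.6248

0.6248


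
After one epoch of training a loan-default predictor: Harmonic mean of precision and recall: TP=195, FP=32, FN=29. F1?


Precision = 195/227 = 0.859
Recall = 195/224 = 0.8705
F1 = 2·P·R/(P+R) = 2·TP/(2·TP+FP+FN) = 390/(390+32+29) = 390/451 = 0.8647

0.8647


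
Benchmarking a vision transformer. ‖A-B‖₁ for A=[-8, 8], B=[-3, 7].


d = |-8+ 3| + |8-7|
  = 5 + 1
  = 6

6


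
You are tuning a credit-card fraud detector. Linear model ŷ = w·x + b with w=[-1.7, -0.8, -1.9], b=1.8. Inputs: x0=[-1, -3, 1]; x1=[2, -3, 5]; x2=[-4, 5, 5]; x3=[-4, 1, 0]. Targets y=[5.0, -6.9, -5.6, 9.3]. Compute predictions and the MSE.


ŷ0 = (-1.7)·(-1) + (-0.8)·(-3) + (-1.9)·(1) + 1.8 = 4.0
ŷ1 = (-1.7)·(2) + (-0.8)·(-3) + (-1.9)·(5) + 1.8 = -8.7
ŷ2 = (-1.7)·(-4) + (-0.8)·(5) + (-1.9)·(5) + 1.8 = -4.9
ŷ3 = (-1.7)·(-4) + (-0.8)·(1) + (-1.9)·(0) + 1.8 = 7.8
errors² = [1.0, 3.24, 0.49, 2.25]
MSE = 6.9800/4 = 1.745

1.745


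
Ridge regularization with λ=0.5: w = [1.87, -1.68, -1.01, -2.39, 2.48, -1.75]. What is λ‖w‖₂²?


‖w‖₂² = (1.87)² + (-1.68)² + (-1.01)² + (-2.39)² + (2.48)² + (-1.75)²
     = 3.4969 + 2.8224 + 1.0201 + 5.7121 + 6.1504 + 3.0625
     = 22.2644
λ·‖w‖₂² = 0.5·22.2644 = 11.1322

11.1322


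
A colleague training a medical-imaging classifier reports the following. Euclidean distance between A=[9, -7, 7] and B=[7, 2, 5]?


d = √((9-7)² + (-7-2)² + (7-5)²)
  = √(4 + 81 + 4)
  = √89 = 9.434

9.434


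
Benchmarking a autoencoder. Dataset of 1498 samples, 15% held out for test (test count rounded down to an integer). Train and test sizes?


Test = ⌊1498·15/100⌋ = 224
Train = 1498 - 224 = 1274

Train: 1274, Test: 224


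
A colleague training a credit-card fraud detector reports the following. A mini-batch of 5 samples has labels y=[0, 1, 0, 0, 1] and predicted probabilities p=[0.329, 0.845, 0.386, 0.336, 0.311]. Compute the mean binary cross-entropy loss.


L[0] = -ln(1-0.329) = -ln(0.671) = 0.399
L[1] = -ln(0.845) = 0.1684
L[2] = -ln(1-0.386) = -ln(0.614) = 0.4878
L[3] = -ln(1-0.336) = -ln(0.664) = 0.4095
L[4] = -ln(0.311) = 1.168
mean = (0.399 + 0.1684 + 0.4878 + 0.4095 + 1.168)/5 = 0.5265

0.5265


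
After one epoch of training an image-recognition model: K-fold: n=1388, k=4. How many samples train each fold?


Fold size = 1388/4 = 347
Training per fold = 1388 - 347 = 1041

1041


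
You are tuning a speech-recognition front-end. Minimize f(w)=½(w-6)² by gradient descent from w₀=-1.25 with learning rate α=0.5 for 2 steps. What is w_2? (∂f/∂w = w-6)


step 1: grad = -1.25-6 = -7.25; w = -1.25 - 0.5·(-7.25) = 2.375
step 2: grad = 2.375-6 = -3.625; w = 2.375 - 0.5·(-3.625) = 4.1875

4.1875


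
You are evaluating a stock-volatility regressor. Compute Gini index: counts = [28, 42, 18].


Probabilities: [28/88, 42/88, 18/88] ≈ [0.3182, 0.4773, 0.2045]
Σpᵢ² = (784 + 1764 + 324)/88² = 2872/7744
Gini = 1 - Σpᵢ² = 1 - 2872/7744 = 0.6291

0.6291


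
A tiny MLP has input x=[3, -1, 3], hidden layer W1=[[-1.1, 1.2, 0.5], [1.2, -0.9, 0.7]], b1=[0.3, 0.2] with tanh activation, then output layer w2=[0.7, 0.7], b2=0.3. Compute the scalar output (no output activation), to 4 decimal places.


z1[0] = (-1.1)·(3) + (1.2)·(-1) + (0.5)·(3) + 0.3 = -2.7
z1[1] = (1.2)·(3) + (-0.9)·(-1) + (0.7)·(3) + 0.2 = 6.8
h = tanh(z1) = [-0.991, 1.0]
output = (0.7)·(-0.991) + (0.7)·(1.0) + 0.3 = 0.3063

0.3063


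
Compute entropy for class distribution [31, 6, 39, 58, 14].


Probabilities: [31/148, 6/148, 39/148, 58/148, 14/148] ≈ [0.2095, 0.0405, 0.2635, 0.3919, 0.0946]
H = -((31/148)·log₂(31/148) + (6/148)·log₂(6/148) + (39/148)·log₂(39/148) + (58/148)·log₂(58/148) + (14/148)·log₂(14/148))
  = 2.0183 bits

2.0183 bits


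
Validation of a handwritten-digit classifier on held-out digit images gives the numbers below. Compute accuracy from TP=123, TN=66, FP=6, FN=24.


Accuracy = (TP+TN)/(TP+TN+FP+FN)
= (123+66)/(219)
= 189/219 = 86.3%

86.3%


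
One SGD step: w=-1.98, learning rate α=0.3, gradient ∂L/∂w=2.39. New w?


w_new = w - α·∇
= -1.98 - 0.3·2.39
= -1.98 - 0.717
= -2.697

-2.697


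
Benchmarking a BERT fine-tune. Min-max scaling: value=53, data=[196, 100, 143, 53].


min=53, max=196
(53-53)/(196-53) = 0/143 = 0.0

0.0


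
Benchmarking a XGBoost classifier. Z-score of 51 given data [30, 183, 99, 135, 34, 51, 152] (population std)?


μ = 97.7143, σ = 56.6183
z = (51 - 97.7143)/56.6183 = -0.8251

-0.8251


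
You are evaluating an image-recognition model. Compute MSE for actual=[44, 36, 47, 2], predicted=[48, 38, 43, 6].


Squared errors: (44-48)²=16, (36-38)²=4, (47-43)²=16, (2-6)²=16
Sum = 52
MSE = 52/4 = 13

13


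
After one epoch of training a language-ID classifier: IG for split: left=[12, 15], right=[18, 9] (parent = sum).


Parent = [30, 24], H_parent = 0.9911
H_left = 0.9911 (n=27), H_right = 0.9183 (n=27)
H_children = (27/54)·0.9911 + (27/54)·0.9183 = 0.9547
IG = 0.9911 - 0.9547 = 0.0364

0.0364


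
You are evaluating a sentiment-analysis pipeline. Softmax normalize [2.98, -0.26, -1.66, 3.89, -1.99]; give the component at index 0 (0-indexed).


Exponentials: e^2.98=19.6878, e^-0.26=0.7711, e^-1.66=0.1901, e^3.89=48.9109, e^-1.99=0.1367
Sum = 69.6966
Softmax = [0.2825, 0.0111, 0.0027, 0.7018, 0.002]
p[0] = 19.6878/69.6966 = 0.2825

0.2825


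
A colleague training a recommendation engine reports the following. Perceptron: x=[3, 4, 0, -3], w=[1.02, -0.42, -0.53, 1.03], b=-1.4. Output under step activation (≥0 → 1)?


z = (3)·(1.02) + (4)·(-0.42) + (0)·(-0.53) + (-3)·(1.03) - 1.4
  = -3.11
step(z) = 0 (z<0)

0


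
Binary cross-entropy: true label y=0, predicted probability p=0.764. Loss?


BCE = -[y·ln(p) + (1-y)·ln(1-p)]
= -0 - 1·ln(1-0.764)
= -ln(0.236) = 1.4439

1.4439


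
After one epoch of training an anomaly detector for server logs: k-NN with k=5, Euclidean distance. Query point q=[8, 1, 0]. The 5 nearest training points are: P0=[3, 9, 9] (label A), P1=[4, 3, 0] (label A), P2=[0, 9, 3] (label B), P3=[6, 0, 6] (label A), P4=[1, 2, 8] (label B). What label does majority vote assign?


d(q,P0) = 13.0384  (label A)
d(q,P1) = 4.4721  (label A)
d(q,P2) = 11.7047  (label B)
d(q,P3) = 6.4031  (label A)
d(q,P4) = 10.6771  (label B)
Votes: A=3, B=2
Majority → A

A


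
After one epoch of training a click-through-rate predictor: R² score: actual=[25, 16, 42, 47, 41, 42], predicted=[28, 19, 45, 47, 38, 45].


ȳ = 35.5
SS_res = Σ(y-ŷ)² = 45
SS_tot = Σ(y-ȳ)² = 737.5
R² = 1 - SS_res/SS_tot = 1 - 0.061 = 0.939

0.939


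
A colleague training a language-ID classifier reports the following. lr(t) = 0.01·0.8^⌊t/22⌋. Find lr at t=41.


n_drops = ⌊41/22⌋ = 1
lr = 0.01·0.8^1 = 0.01·0.8 = 0.008

0.008


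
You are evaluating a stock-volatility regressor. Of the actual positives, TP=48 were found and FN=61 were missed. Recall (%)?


Recall = TP/(TP+FN)
= 48/(48+61)
= 48/109 = 44.04%

44.04%


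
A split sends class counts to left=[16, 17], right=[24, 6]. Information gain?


Parent = [40, 23], H_parent = 0.9468
H_left = 0.9993 (n=33), H_right = 0.7219 (n=30)
H_children = (33/63)·0.9993 + (30/63)·0.7219 = 0.8672
IG = 0.9468 - 0.8672 = 0.0796

0.0796


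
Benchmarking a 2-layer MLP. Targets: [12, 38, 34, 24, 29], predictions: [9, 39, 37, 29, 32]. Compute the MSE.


Squared errors: (12-9)²=9, (38-39)²=1, (34-37)²=9, (24-29)²=25, (29-32)²=9
Sum = 53
MSE = 53/5 = 53/5

53/5


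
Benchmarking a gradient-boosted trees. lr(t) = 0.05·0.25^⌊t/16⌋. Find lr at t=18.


n_drops = ⌊18/16⌋ = 1
lr = 0.05·0.25^1 = 0.05·0.25 = 0.0125

0.0125


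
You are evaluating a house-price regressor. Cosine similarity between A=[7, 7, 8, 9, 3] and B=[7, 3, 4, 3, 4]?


A·B = 7·7 + 7·3 + 8·4 + 9·3 + 3·4 = 141
‖A‖ = √252 = 15.8745, ‖B‖ = √99 = 9.9499
cos = 141/(√252·√99) = 141/√24948 = 0.8927

0.8927


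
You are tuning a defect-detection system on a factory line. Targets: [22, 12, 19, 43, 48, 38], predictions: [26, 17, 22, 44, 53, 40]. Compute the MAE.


Absolute errors: |22-26|=4, |12-17|=5, |19-22|=3, |43-44|=1, |48-53|=5, |38-40|=2
Sum = 20
MAE = 20/6 = 10/3

10/3


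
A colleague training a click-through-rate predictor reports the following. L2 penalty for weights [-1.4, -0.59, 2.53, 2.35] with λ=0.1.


‖w‖₂² = (-1.4)² + (-0.59)² + (2.53)² + (2.35)²
     = 1.96 + 0.3481 + 6.4009 + 5.5225
     = 14.2315
λ·‖w‖₂² = 0.1·14.2315 = 1.42315

1.42315


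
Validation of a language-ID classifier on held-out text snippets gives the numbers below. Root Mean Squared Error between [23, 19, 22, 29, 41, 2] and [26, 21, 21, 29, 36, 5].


MSE = 48/6 = 8
RMSE = √(48/6) = 2.8284

2.8284


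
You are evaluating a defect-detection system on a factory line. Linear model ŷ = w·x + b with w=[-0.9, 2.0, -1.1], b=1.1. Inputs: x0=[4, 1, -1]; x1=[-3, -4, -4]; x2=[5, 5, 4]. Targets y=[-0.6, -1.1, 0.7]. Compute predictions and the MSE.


ŷ0 = (-0.9)·(4) + (2.0)·(1) + (-1.1)·(-1) + 1.1 = 0.6
ŷ1 = (-0.9)·(-3) + (2.0)·(-4) + (-1.1)·(-4) + 1.1 = 0.2
ŷ2 = (-0.9)·(5) + (2.0)·(5) + (-1.1)·(4) + 1.1 = 2.2
errors² = [1.44, 1.69, 2.25]
MSE = 5.3800/3 = 1.7933

1.7933


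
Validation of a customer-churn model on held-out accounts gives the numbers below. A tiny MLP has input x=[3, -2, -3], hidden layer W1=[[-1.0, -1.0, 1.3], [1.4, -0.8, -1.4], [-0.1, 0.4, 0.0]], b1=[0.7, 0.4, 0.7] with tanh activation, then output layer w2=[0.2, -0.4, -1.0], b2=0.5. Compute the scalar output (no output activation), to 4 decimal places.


z1[0] = (-1.0)·(3) + (-1.0)·(-2) + (1.3)·(-3) + 0.7 = -4.2
z1[1] = (1.4)·(3) + (-0.8)·(-2) + (-1.4)·(-3) + 0.4 = 10.4
z1[2] = (-0.1)·(3) + (0.4)·(-2) + (0.0)·(-3) + 0.7 = -0.4
h = tanh(z1) = [-0.9996, 1.0, -0.3799]
output = (0.2)·(-0.9996) + (-0.4)·(1.0) + (-1.0)·(-0.3799) + 0.5 = 0.28

0.28


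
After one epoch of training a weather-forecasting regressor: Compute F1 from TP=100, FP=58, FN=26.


Precision = 100/158 = 0.6329
Recall = 100/126 = 0.7937
F1 = 2·P·R/(P+R) = 2·TP/(2·TP+FP+FN) = 200/(200+58+26) = 200/284 = 0.7042

0.7042


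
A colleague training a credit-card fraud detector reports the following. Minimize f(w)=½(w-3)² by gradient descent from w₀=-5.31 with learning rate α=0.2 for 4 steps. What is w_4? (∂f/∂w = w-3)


step 1: grad = -5.31-3 = -8.31; w = -5.31 - 0.2·(-8.31) = -3.648
step 2: grad = -3.648-3 = -6.648; w = -3.648 - 0.2·(-6.648) = -2.3184
step 3: grad = -2.3184-3 = -5.3184; w = -2.3184 - 0.2·(-5.3184) = -1.25472
step 4: grad = -1.25472-3 = -4.25472; w = -1.25472 - 0.2·(-4.25472) = -0.403776

-0.403776


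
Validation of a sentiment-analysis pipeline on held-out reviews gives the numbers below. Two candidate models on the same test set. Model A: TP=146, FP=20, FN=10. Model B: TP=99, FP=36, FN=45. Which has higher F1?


Model A: P=146/166=0.8795, R=146/156=0.9359, F1=2PR/(P+R)=2TP/(2TP+FP+FN)=292/322=0.9068
Model B: P=99/135=0.7333, R=99/144=0.6875, F1=2PR/(P+R)=2TP/(2TP+FP+FN)=198/279=0.7097
0.9068 > 0.7097 → Model A

Model A


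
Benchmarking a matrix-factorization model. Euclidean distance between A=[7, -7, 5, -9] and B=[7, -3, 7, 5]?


d = √((7-7)² + (-7+ 3)² + (5-7)² + (-9-5)²)
  = √(0 + 16 + 4 + 196)
  = √216 = 14.6969

14.6969


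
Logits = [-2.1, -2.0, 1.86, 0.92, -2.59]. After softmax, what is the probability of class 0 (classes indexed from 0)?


Exponentials: e^-2.1=0.1225, e^-2.0=0.1353, e^1.86=6.4237, e^0.92=2.5093, e^-2.59=0.075
Sum = 9.2658
Softmax = [0.0132, 0.0146, 0.6933, 0.2708, 0.0081]
p[0] = 0.1225/9.2658 = 0.0132

0.0132


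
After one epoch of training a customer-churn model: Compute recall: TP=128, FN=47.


Recall = TP/(TP+FN)
= 128/(128+47)
= 128/175 = 73.14%

73.14%


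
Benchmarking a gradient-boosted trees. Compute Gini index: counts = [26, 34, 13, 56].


Probabilities: [26/129, 34/129, 13/129, 56/129] ≈ [0.2016, 0.2636, 0.1008, 0.4341]
Σpᵢ² = (676 + 1156 + 169 + 3136)/129² = 5137/16641
Gini = 1 - Σpᵢ² = 1 - 5137/16641 = 0.6913

0.6913


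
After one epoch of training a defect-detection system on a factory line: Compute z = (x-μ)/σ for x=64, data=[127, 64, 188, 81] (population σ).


μ = 115, σ = 48.0364
z = (64 - 115)/48.0364 = -1.0617

-1.0617


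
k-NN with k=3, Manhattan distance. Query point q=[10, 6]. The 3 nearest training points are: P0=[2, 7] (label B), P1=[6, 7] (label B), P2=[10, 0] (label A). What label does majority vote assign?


d(q,P0) = 9  (label B)
d(q,P1) = 5  (label B)
d(q,P2) = 6  (label A)
Votes: A=1, B=2
Majority → B

B


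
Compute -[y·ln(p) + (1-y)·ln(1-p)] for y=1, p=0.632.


BCE = -[y·ln(p) + (1-y)·ln(1-p)]
= -1·ln(0.632) - 0
= -ln(0.632) = 0.4589

0.4589


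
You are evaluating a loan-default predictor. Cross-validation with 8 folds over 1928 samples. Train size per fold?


Fold size = 1928/8 = 241
Training per fold = 1928 - 241 = 1687

1687


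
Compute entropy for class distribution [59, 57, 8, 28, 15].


Probabilities: [59/167, 57/167, 8/167, 28/167, 15/167] ≈ [0.3533, 0.3413, 0.0479, 0.1677, 0.0898]
H = -((59/167)·log₂(59/167) + (57/167)·log₂(57/167) + (8/167)·log₂(8/167) + (28/167)·log₂(28/167) + (15/167)·log₂(15/167))
  = 2.0139 bits

2.0139 bits


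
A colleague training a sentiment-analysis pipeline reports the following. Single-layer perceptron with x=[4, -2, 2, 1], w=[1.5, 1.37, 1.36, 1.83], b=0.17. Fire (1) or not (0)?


z = (4)·(1.5) + (-2)·(1.37) + (2)·(1.36) + (1)·(1.83) + 0.17
  = 7.98
step(z) = 1 (z≥0)

1


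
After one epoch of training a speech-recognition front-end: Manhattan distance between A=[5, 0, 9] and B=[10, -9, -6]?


d = |5-10| + |0+ 9| + |9+ 6|
  = 5 + 9 + 15
  = 29

29


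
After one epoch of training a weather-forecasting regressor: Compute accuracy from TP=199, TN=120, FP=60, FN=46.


Accuracy = (TP+TN)/(TP+TN+FP+FN)
= (199+120)/(425)
= 319/425 = 75.06%

75.06%


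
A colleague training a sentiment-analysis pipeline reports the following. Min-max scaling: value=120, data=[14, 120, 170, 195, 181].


min=14, max=195
(120-14)/(195-14) = 106/181 = 0.5856

0.5856


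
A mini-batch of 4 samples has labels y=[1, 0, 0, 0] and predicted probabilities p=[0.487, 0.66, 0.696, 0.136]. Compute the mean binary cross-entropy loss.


L[0] = -ln(0.487) = 0.7195
L[1] = -ln(1-0.66) = -ln(0.34) = 1.0788
L[2] = -ln(1-0.696) = -ln(0.304) = 1.1907
L[3] = -ln(1-0.136) = -ln(0.864) = 0.1462
mean = (0.7195 + 1.0788 + 1.1907 + 0.1462)/4 = 0.7838

0.7838


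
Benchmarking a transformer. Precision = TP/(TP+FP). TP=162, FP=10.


Precision = TP/(TP+FP)
= 162/(162+10)
= 162/172 = 94.19%

94.19%


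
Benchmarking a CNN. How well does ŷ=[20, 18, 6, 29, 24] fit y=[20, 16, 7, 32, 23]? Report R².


ȳ = 19.6
SS_res = Σ(y-ŷ)² = 15
SS_tot = Σ(y-ȳ)² = 337.2
R² = 1 - SS_res/SS_tot = 1 - 0.0445 = 0.9555

0.9555


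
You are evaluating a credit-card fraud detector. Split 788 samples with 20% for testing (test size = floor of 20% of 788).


Test = ⌊788·20/100⌋ = 157
Train = 788 - 157 = 631

Train: 631, Test: 157


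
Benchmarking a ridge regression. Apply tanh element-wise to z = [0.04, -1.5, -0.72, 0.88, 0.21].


tanh(0.04) = 0.04
tanh(-1.5) = -0.9051
tanh(-0.72) = -0.6169
tanh(0.88) = 0.7064
tanh(0.21) = 0.207
result = [0.04, -0.9051, -0.6169, 0.7064, 0.207]

[0.04, -0.9051, -0.6169, 0.7064, 0.207]


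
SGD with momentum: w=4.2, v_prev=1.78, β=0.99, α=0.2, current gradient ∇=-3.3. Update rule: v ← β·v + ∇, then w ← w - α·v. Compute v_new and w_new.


v_new = 0.99·1.78 - 3.3 = 1.7622 - 3.3 = -1.5378
w_new = 4.2 - 0.2·-1.5378 = 4.2 + 0.30756 = 4.50756

v_new=-1.5378, w_new=4.50756


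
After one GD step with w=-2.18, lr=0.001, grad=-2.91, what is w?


w_new = w - α·∇
= -2.18 - 0.001·-2.91
= -2.18 + 0.00291
= -2.17709

-2.17709


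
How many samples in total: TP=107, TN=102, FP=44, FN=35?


Total = TP + TN + FP + FN
= 107 + 102 + 44 + 35
= 288
(Predicted positive: 151, predicted negative: 137)

288


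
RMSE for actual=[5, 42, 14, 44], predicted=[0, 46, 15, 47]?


MSE = 51/4 = 12.75
RMSE = √(51/4) = 3.5707

3.5707


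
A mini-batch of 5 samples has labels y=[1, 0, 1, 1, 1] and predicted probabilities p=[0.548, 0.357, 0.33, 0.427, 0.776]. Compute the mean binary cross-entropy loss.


L[0] = -ln(0.548) = 0.6015
L[1] = -ln(1-0.357) = -ln(0.643) = 0.4416
L[2] = -ln(0.33) = 1.1087
L[3] = -ln(0.427) = 0.851
L[4] = -ln(0.776) = 0.2536
mean = (0.6015 + 0.4416 + 1.1087 + 0.851 + 0.2536)/5 = 0.6513

0.6513


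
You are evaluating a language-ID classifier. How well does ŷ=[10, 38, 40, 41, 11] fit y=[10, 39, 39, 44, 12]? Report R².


ȳ = 28.8
SS_res = Σ(y-ŷ)² = 12
SS_tot = Σ(y-ȳ)² = 1074.8
R² = 1 - SS_res/SS_tot = 1 - 0.0112 = 0.9888

0.9888


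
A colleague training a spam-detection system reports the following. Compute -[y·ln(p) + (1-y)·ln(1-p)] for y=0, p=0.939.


BCE = -[y·ln(p) + (1-y)·ln(1-p)]
= -0 - 1·ln(1-0.939)
= -ln(0.061) = 2.7969

2.7969


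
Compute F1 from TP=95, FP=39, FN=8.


Precision = 95/134 = 0.709
Recall = 95/103 = 0.9223
F1 = 2·P·R/(P+R) = 2·TP/(2·TP+FP+FN) = 190/(190+39+8) = 190/237 = 0.8017

0.8017


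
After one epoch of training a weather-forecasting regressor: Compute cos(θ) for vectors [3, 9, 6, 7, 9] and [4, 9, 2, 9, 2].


A·B = 3·4 + 9·9 + 6·2 + 7·9 + 9·2 = 186
‖A‖ = √256 = 16, ‖B‖ = √186 = 13.6382
cos = 186/(√256·√186) = 186/√47616 = 0.8524

0.8524


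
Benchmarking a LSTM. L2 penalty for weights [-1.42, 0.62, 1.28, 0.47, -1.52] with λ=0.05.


‖w‖₂² = (-1.42)² + (0.62)² + (1.28)² + (0.47)² + (-1.52)²
     = 2.0164 + 0.3844 + 1.6384 + 0.2209 + 2.3104
     = 6.5705
λ·‖w‖₂² = 0.05·6.5705 = 0.328525

0.328525


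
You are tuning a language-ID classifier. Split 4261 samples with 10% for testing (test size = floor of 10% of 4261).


Test = ⌊4261·10/100⌋ = 426
Train = 4261 - 426 = 3835

Train: 3835, Test: 426


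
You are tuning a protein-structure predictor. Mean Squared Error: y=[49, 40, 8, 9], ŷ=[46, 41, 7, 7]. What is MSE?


Squared errors: (49-46)²=9, (40-41)²=1, (8-7)²=1, (9-7)²=4
Sum = 15
MSE = 15/4 = 15/4

15/4


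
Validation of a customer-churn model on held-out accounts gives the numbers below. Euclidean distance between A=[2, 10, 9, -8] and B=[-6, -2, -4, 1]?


d = √((2+ 6)² + (10+ 2)² + (9+ 4)² + (-8-1)²)
  = √(64 + 144 + 169 + 81)
  = √458 = 21.4009

21.4009


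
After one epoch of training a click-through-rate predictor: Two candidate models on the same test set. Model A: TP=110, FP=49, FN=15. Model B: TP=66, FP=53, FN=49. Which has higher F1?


Model A: P=110/159=0.6918, R=110/125=0.88, F1=2PR/(P+R)=2TP/(2TP+FP+FN)=220/284=0.7746
Model B: P=66/119=0.5546, R=66/115=0.5739, F1=2PR/(P+R)=2TP/(2TP+FP+FN)=132/234=0.5641
0.7746 > 0.5641 → Model A

Model A


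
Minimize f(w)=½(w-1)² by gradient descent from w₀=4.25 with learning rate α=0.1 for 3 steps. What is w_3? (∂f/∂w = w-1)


step 1: grad = 4.25-1 = 3.25; w = 4.25 - 0.1·(3.25) = 3.925
step 2: grad = 3.925-1 = 2.925; w = 3.925 - 0.1·(2.925) = 3.6325
step 3: grad = 3.6325-1 = 2.6325; w = 3.6325 - 0.1·(2.6325) = 3.36925

3.36925


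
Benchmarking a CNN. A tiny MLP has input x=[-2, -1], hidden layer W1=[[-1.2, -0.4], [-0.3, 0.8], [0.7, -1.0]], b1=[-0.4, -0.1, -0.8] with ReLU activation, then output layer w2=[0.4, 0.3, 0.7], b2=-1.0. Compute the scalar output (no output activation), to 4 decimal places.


z1[0] = (-1.2)·(-2) + (-0.4)·(-1) - 0.4 = 2.4
z1[1] = (-0.3)·(-2) + (0.8)·(-1) - 0.1 = -0.3
z1[2] = (0.7)·(-2) + (-1.0)·(-1) - 0.8 = -1.2
h = ReLU(z1) = [2.4, 0.0, 0.0]
output = (0.4)·(2.4) + (0.3)·(0.0) + (0.7)·(0.0) - 1.0 = -0.04

-0.04


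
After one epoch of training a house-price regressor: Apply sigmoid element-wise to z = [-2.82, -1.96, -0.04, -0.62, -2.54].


σ(-2.82) = 1/(1+e^2.82) = 0.0563
σ(-1.96) = 1/(1+e^1.96) = 0.1235
σ(-0.04) = 1/(1+e^0.04) = 0.49
σ(-0.62) = 1/(1+e^0.62) = 0.3498
σ(-2.54) = 1/(1+e^2.54) = 0.0731
result = [0.0563, 0.1235, 0.49, 0.3498, 0.0731]

[0.0563, 0.1235, 0.49, 0.3498, 0.0731]


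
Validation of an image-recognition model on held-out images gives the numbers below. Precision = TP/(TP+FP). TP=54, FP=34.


Precision = TP/(TP+FP)
= 54/(54+34)
= 54/88 = 61.36%

61.36%


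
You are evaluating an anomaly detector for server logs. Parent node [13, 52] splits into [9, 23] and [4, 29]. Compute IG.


Parent = [13, 52], H_parent = 0.7219
H_left = 0.8571 (n=32), H_right = 0.5328 (n=33)
H_children = (32/65)·0.8571 + (33/65)·0.5328 = 0.6925
IG = 0.7219 - 0.6925 = 0.0294

0.0294


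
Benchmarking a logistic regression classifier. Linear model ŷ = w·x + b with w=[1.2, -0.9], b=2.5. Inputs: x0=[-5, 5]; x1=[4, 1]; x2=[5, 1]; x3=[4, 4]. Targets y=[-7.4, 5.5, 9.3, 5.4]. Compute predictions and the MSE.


ŷ0 = (1.2)·(-5) + (-0.9)·(5) + 2.5 = -8.0
ŷ1 = (1.2)·(4) + (-0.9)·(1) + 2.5 = 6.4
ŷ2 = (1.2)·(5) + (-0.9)·(1) + 2.5 = 7.6
ŷ3 = (1.2)·(4) + (-0.9)·(4) + 2.5 = 3.7
errors² = [0.36, 0.81, 2.89, 2.89]
MSE = 6.9500/4 = 1.7375

1.7375


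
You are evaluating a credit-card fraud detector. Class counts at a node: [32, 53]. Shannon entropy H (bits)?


Probabilities: [32/85, 53/85] ≈ [0.3765, 0.6235]
H = -((32/85)·log₂(32/85) + (53/85)·log₂(53/85))
  = 0.9555 bits

0.9555 bits


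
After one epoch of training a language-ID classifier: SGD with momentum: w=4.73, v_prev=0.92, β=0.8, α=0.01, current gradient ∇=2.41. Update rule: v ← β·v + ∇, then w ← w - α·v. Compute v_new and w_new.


v_new = 0.8·0.92 + 2.41 = 0.736 + 2.41 = 3.146
w_new = 4.73 - 0.01·3.146 = 4.73 - 0.03146 = 4.69854

v_new=3.146, w_new=4.69854


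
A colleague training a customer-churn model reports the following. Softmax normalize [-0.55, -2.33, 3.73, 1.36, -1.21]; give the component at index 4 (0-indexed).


Exponentials: e^-0.55=0.5769, e^-2.33=0.0973, e^3.73=41.6791, e^1.36=3.8962, e^-1.21=0.2982
Sum = 46.5477
Softmax = [0.0124, 0.0021, 0.8954, 0.0837, 0.0064]
p[4] = 0.2982/46.5477 = 0.0064

0.0064


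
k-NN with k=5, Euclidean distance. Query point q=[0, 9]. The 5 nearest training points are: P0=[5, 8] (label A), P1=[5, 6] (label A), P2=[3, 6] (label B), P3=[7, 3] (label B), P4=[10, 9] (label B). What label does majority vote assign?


d(q,P0) = 5.099  (label A)
d(q,P1) = 5.831  (label A)
d(q,P2) = 4.2426  (label B)
d(q,P3) = 9.2195  (label B)
d(q,P4) = 10.0  (label B)
Votes: A=2, B=3
Majority → B

B


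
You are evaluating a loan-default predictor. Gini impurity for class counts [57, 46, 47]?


Probabilities: [57/150, 46/150, 47/150] ≈ [0.38, 0.3067, 0.3133]
Σpᵢ² = (3249 + 2116 + 2209)/150² = 7574/22500
Gini = 1 - Σpᵢ² = 1 - 7574/22500 = 0.6634

0.6634


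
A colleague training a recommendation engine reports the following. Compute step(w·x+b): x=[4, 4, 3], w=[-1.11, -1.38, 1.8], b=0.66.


z = (4)·(-1.11) + (4)·(-1.38) + (3)·(1.8) + 0.66
  = -3.9
step(z) = 0 (z<0)

0


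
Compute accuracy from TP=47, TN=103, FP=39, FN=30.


Accuracy = (TP+TN)/(TP+TN+FP+FN)
= (47+103)/(219)
= 150/219 = 68.49%

68.49%


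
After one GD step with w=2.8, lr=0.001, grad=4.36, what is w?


w_new = w - α·∇
= 2.8 - 0.001·4.36
= 2.8 - 0.00436
= 2.79564

2.79564


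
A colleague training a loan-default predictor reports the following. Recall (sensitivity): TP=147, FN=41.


Recall = TP/(TP+FN)
= 147/(147+41)
= 147/188 = 78.19%

78.19%


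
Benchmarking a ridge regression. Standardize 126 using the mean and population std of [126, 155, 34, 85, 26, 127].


μ = 92.1667, σ = 48.5092
z = (126 - 92.1667)/48.5092 = 0.6975

0.6975


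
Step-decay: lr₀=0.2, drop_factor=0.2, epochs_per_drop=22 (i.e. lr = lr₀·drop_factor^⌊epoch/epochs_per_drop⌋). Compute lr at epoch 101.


n_drops = ⌊101/22⌋ = 4
lr = 0.2·0.2^4 = 0.2·0.0016 = 0.00032

0.00032


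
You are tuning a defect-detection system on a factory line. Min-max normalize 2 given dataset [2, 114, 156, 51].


min=2, max=156
(2-2)/(156-2) = 0/154 = 0.0

0.0


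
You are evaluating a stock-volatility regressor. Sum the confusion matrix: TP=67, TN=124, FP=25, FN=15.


Total = TP + TN + FP + FN
= 67 + 124 + 25 + 15
= 231
(Predicted positive: 92, predicted negative: 139)

231


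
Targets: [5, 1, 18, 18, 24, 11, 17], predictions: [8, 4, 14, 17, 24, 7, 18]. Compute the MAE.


Absolute errors: |5-8|=3, |1-4|=3, |18-14|=4, |18-17|=1, |24-24|=0, |11-7|=4, |17-18|=1
Sum = 16
MAE = 16/7 = 16/7

16/7


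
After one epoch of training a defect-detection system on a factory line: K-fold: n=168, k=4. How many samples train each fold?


Fold size = 168/4 = 42
Training per fold = 168 - 42 = 126

126


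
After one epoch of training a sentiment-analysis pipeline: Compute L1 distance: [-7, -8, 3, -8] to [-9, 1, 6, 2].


d = |-7+ 9| + |-8-1| + |3-6| + |-8-2|
  = 2 + 9 + 3 + 10
  = 24

24


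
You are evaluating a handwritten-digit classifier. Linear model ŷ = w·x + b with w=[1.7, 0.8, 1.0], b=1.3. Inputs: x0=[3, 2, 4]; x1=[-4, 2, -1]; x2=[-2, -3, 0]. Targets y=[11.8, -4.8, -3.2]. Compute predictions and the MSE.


ŷ0 = (1.7)·(3) + (0.8)·(2) + (1.0)·(4) + 1.3 = 12.0
ŷ1 = (1.7)·(-4) + (0.8)·(2) + (1.0)·(-1) + 1.3 = -4.9
ŷ2 = (1.7)·(-2) + (0.8)·(-3) + (1.0)·(0) + 1.3 = -4.5
errors² = [0.04, 0.01, 1.69]
MSE = 1.7400/3 = 0.58

0.58


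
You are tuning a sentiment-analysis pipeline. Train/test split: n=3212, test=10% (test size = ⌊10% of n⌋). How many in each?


Test = ⌊3212·10/100⌋ = 321
Train = 3212 - 321 = 2891

Train: 2891, Test: 321


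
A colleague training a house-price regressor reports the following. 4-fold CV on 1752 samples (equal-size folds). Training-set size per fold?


Fold size = 1752/4 = 438
Training per fold = 1752 - 438 = 1314

1314


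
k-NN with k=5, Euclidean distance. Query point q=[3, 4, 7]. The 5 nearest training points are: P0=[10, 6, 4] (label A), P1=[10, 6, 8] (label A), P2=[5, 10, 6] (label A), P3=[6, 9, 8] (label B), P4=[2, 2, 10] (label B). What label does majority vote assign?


d(q,P0) = 7.874  (label A)
d(q,P1) = 7.3485  (label A)
d(q,P2) = 6.4031  (label A)
d(q,P3) = 5.9161  (label B)
d(q,P4) = 3.7417  (label B)
Votes: A=3, B=2
Majority → A

A


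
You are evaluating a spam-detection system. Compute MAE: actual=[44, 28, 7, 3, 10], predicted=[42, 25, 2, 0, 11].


Absolute errors: |44-42|=2, |28-25|=3, |7-2|=5, |3-0|=3, |10-11|=1
Sum = 14
MAE = 14/5 = 14/5

14/5


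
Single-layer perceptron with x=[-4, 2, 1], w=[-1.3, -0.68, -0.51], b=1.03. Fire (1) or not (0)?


z = (-4)·(-1.3) + (2)·(-0.68) + (1)·(-0.51) + 1.03
  = 4.36
step(z) = 1 (z≥0)

1


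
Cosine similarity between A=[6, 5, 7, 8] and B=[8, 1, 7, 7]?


A·B = 6·8 + 5·1 + 7·7 + 8·7 = 158
‖A‖ = √174 = 13.1909, ‖B‖ = √163 = 12.7671
cos = 158/(√174·√163) = 158/√28362 = 0.9382

0.9382


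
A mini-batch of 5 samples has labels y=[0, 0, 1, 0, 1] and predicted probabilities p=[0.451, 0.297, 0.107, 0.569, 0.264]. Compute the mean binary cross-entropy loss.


L[0] = -ln(1-0.451) = -ln(0.549) = 0.5997
L[1] = -ln(1-0.297) = -ln(0.703) = 0.3524
L[2] = -ln(0.107) = 2.2349
L[3] = -ln(1-0.569) = -ln(0.431) = 0.8416
L[4] = -ln(0.264) = 1.3318
mean = (0.5997 + 0.3524 + 2.2349 + 0.8416 + 1.3318)/5 = 1.0721

1.0721


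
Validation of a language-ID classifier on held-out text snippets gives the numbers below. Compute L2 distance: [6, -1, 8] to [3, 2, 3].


d = √((6-3)² + (-1-2)² + (8-3)²)
  = √(9 + 9 + 25)
  = √43 = 6.5574

6.5574


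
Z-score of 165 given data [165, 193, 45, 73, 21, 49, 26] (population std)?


μ = 81.7143, σ = 63.9257
z = (165 - 81.7143)/63.9257 = 1.3029

1.3029


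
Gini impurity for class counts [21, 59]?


Probabilities: [21/80, 59/80] ≈ [0.2625, 0.7375]
Σpᵢ² = (441 + 3481)/80² = 3922/6400
Gini = 1 - Σpᵢ² = 1 - 3922/6400 = 0.3872

0.3872


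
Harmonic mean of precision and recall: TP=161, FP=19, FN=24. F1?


Precision = 161/180 = 0.8944
Recall = 161/185 = 0.8703
F1 = 2·P·R/(P+R) = 2·TP/(2·TP+FP+FN) = 322/(322+19+24) = 322/365 = 0.8822

0.8822


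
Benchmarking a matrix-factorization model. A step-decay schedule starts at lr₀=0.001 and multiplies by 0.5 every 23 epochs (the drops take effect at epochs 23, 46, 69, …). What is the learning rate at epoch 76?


n_drops = ⌊76/23⌋ = 3
lr = 0.001·0.5^3 = 0.001·0.125 = 0.000125

0.000125


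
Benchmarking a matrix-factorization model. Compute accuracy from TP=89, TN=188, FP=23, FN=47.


Accuracy = (TP+TN)/(TP+TN+FP+FN)
= (89+188)/(347)
= 277/347 = 79.83%

79.83%


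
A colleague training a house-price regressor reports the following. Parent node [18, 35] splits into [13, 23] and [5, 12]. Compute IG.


Parent = [18, 35], H_parent = 0.9245
H_left = 0.9436 (n=36), H_right = 0.874 (n=17)
H_children = (36/53)·0.9436 + (17/53)·0.874 = 0.9213
IG = 0.9245 - 0.9213 = 0.0032

0.0032


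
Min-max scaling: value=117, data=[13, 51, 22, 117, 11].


min=11, max=117
(117-11)/(117-11) = 106/106 = 1.0

1.0


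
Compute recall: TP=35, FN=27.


Recall = TP/(TP+FN)
= 35/(35+27)
= 35/62 = 56.45%

56.45%


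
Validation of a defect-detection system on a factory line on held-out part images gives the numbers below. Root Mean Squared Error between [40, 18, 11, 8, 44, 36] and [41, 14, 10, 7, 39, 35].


MSE = 45/6 = 7.5
RMSE = √(45/6) = 2.7386

2.7386


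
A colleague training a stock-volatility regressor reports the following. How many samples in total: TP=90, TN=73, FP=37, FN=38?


Total = TP + TN + FP + FN
= 90 + 73 + 37 + 38
= 238
(Predicted positive: 127, predicted negative: 111)

238


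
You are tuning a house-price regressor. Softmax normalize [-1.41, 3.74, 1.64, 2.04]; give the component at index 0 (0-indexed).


Exponentials: e^-1.41=0.2441, e^3.74=42.098, e^1.64=5.1552, e^2.04=7.6906
Sum = 55.1879
Softmax = [0.0044, 0.7628, 0.0934, 0.1394]
p[0] = 0.2441/55.1879 = 0.0044

0.0044


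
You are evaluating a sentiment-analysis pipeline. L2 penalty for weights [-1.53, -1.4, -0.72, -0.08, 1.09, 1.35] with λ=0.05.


‖w‖₂² = (-1.53)² + (-1.4)² + (-0.72)² + (-0.08)² + (1.09)² + (1.35)²
     = 2.3409 + 1.96 + 0.5184 + 0.0064 + 1.1881 + 1.8225
     = 7.8363
λ·‖w‖₂² = 0.05·7.8363 = 0.391815

0.391815


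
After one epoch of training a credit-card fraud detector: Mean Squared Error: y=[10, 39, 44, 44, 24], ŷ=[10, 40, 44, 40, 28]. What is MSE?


Squared errors: (10-10)²=0, (39-40)²=1, (44-44)²=0, (44-40)²=16, (24-28)²=16
Sum = 33
MSE = 33/5 = 33/5

33/5


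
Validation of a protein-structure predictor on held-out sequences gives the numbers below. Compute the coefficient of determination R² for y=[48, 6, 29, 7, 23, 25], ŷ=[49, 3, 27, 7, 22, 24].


ȳ = 23
SS_res = Σ(y-ŷ)² = 16
SS_tot = Σ(y-ȳ)² = 1210
R² = 1 - SS_res/SS_tot = 1 - 0.0132 = 0.9868

0.9868


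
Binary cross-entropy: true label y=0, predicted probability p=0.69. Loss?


BCE = -[y·ln(p) + (1-y)·ln(1-p)]
= -0 - 1·ln(1-0.69)
= -ln(0.31) = 1.1712

1.1712


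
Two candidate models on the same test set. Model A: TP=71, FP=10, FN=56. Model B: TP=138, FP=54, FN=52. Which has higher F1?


Model A: P=71/81=0.8765, R=71/127=0.5591, F1=2PR/(P+R)=2TP/(2TP+FP+FN)=142/208=0.6827
Model B: P=138/192=0.7188, R=138/190=0.7263, F1=2PR/(P+R)=2TP/(2TP+FP+FN)=276/382=0.7225
0.6827 < 0.7225 → Model B

Model B


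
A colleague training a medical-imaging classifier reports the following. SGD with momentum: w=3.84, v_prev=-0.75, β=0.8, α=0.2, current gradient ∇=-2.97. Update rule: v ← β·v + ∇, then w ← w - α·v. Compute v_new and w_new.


v_new = 0.8·-0.75 - 2.97 = -0.6 - 2.97 = -3.57
w_new = 3.84 - 0.2·-3.57 = 3.84 + 0.714 = 4.554

v_new=-3.57, w_new=4.554


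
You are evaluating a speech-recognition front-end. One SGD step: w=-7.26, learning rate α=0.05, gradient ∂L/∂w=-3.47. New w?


w_new = w - α·∇
= -7.26 - 0.05·-3.47
= -7.26 + 0.1735
= -7.0865

-7.0865


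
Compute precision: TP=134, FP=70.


Precision = TP/(TP+FP)
= 134/(134+70)
= 134/204 = 65.69%

65.69%


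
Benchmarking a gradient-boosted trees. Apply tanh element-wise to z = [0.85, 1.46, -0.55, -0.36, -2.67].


tanh(0.85) = 0.6911
tanh(1.46) = 0.8977
tanh(-0.55) = -0.5005
tanh(-0.36) = -0.3452
tanh(-2.67) = -0.9905
result = [0.6911, 0.8977, -0.5005, -0.3452, -0.9905]

[0.6911, 0.8977, -0.5005, -0.3452, -0.9905]


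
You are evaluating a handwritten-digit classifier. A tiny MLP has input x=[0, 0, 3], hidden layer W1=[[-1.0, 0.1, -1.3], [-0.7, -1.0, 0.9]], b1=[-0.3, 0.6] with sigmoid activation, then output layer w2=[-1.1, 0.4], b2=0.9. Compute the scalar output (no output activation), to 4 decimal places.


z1[0] = (-1.0)·(0) + (0.1)·(0) + (-1.3)·(3) - 0.3 = -4.2
z1[1] = (-0.7)·(0) + (-1.0)·(0) + (0.9)·(3) + 0.6 = 3.3
h = sigmoid(z1) = [0.0148, 0.9644]
output = (-1.1)·(0.0148) + (0.4)·(0.9644) + 0.9 = 1.2695

1.2695


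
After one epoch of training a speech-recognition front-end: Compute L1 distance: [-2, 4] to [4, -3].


d = |-2-4| + |4+ 3|
  = 6 + 7
  = 13

13


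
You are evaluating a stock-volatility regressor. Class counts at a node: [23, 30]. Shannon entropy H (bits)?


Probabilities: [23/53, 30/53] ≈ [0.434, 0.566]
H = -((23/53)·log₂(23/53) + (30/53)·log₂(30/53))
  = 0.9874 bits

0.9874 bits


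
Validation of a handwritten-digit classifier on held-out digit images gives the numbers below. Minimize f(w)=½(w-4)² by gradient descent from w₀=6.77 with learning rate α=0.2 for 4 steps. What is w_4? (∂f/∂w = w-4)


step 1: grad = 6.77-4 = 2.77; w = 6.77 - 0.2·(2.77) = 6.216
step 2: grad = 6.216-4 = 2.216; w = 6.216 - 0.2·(2.216) = 5.7728
step 3: grad = 5.7728-4 = 1.7728; w = 5.7728 - 0.2·(1.7728) = 5.41824
step 4: grad = 5.41824-4 = 1.41824; w = 5.41824 - 0.2·(1.41824) = 5.134592

5.134592


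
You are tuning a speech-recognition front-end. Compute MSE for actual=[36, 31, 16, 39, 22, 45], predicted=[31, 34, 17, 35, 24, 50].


Squared errors: (36-31)²=25, (31-34)²=9, (16-17)²=1, (39-35)²=16, (22-24)²=4, (45-50)²=25
Sum = 80
MSE = 80/6 = 40/3

40/3


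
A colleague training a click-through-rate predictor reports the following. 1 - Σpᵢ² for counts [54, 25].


Probabilities: [54/79, 25/79] ≈ [0.6835, 0.3165]
Σpᵢ² = (2916 + 625)/79² = 3541/6241
Gini = 1 - Σpᵢ² = 1 - 3541/6241 = 0.4326

0.4326


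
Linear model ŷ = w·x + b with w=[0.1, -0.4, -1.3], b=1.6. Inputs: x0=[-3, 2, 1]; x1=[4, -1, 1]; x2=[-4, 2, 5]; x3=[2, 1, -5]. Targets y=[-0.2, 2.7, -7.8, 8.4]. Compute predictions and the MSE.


ŷ0 = (0.1)·(-3) + (-0.4)·(2) + (-1.3)·(1) + 1.6 = -0.8
ŷ1 = (0.1)·(4) + (-0.4)·(-1) + (-1.3)·(1) + 1.6 = 1.1
ŷ2 = (0.1)·(-4) + (-0.4)·(2) + (-1.3)·(5) + 1.6 = -6.1
ŷ3 = (0.1)·(2) + (-0.4)·(1) + (-1.3)·(-5) + 1.6 = 7.9
errors² = [0.36, 2.56, 2.89, 0.25]
MSE = 6.0600/4 = 1.515

1.515
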